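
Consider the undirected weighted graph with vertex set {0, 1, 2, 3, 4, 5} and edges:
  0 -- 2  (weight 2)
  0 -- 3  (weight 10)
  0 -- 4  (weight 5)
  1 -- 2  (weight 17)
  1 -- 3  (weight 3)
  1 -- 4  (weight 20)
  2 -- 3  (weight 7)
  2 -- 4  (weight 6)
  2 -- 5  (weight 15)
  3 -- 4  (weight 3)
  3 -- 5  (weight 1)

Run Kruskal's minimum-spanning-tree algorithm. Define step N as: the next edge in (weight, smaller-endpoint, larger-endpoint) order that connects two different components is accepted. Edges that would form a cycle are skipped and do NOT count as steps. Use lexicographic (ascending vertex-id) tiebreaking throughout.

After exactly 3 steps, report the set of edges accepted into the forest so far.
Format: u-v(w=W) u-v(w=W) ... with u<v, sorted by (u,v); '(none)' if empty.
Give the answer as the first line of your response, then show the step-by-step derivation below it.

0-2(w=2) 1-3(w=3) 3-5(w=1)

step 1: add edge 3-5 (w=1); MST = {3-5(w=1)}
step 2: add edge 0-2 (w=2); MST = {0-2(w=2) 3-5(w=1)}
step 3: add edge 1-3 (w=3); MST = {0-2(w=2) 1-3(w=3) 3-5(w=1)}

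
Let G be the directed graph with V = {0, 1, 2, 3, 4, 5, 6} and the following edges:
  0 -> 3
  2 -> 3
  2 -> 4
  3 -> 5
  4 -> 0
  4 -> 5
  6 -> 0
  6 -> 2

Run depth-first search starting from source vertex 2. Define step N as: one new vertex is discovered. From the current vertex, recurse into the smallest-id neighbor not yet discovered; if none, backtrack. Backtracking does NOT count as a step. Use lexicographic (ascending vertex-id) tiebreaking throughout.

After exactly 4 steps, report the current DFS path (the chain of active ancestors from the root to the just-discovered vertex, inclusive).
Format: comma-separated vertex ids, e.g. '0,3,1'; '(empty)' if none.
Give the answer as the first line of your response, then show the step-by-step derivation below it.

2,4

step 1: discover 2; path=2; order=2
step 2: discover 3; path=2>3; order=2,3
step 3: discover 5; path=2>3>5; order=2,3,5
step 4: discover 4; path=2>4; order=2,3,5,4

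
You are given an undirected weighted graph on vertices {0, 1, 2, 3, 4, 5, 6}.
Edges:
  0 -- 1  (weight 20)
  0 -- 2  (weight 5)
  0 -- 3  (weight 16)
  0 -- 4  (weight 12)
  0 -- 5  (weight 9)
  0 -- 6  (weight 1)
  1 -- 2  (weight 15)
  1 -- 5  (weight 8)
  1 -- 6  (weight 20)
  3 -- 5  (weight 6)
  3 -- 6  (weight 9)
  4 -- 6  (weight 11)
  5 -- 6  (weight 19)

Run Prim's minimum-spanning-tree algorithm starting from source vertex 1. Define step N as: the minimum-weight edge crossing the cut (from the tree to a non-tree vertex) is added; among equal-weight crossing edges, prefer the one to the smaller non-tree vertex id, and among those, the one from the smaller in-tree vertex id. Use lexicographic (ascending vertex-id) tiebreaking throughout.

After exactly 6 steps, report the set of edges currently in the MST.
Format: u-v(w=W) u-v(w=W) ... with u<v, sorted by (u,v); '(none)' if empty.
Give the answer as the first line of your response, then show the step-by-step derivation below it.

0-2(w=5) 0-5(w=9) 0-6(w=1) 1-5(w=8) 3-5(w=6) 4-6(w=11)

step 1: add edge 1-5 (w=8); MST = {1-5(w=8)}
step 2: add edge 3-5 (w=6); MST = {1-5(w=8) 3-5(w=6)}
step 3: add edge 0-5 (w=9); MST = {0-5(w=9) 1-5(w=8) 3-5(w=6)}
step 4: add edge 0-6 (w=1); MST = {0-5(w=9) 0-6(w=1) 1-5(w=8) 3-5(w=6)}
step 5: add edge 0-2 (w=5); MST = {0-2(w=5) 0-5(w=9) 0-6(w=1) 1-5(w=8) 3-5(w=6)}
step 6: add edge 4-6 (w=11); MST = {0-2(w=5) 0-5(w=9) 0-6(w=1) 1-5(w=8) 3-5(w=6) 4-6(w=11)}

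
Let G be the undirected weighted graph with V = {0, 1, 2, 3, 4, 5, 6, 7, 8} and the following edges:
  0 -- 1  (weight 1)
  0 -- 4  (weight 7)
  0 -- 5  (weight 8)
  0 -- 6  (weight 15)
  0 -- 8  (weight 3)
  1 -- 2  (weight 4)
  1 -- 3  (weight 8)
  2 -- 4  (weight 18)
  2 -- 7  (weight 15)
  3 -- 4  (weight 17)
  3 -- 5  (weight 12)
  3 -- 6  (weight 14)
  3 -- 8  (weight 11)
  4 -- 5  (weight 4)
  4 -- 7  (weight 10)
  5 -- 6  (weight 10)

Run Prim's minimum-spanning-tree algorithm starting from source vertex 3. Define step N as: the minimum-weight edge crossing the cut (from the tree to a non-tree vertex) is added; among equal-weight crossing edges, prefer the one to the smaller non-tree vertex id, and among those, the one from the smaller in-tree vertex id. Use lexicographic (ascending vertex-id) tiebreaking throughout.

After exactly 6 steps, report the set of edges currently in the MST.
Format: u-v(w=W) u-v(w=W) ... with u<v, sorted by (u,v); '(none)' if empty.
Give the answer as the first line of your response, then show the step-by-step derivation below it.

0-1(w=1) 0-4(w=7) 0-8(w=3) 1-2(w=4) 1-3(w=8) 4-5(w=4)

step 1: add edge 1-3 (w=8); MST = {1-3(w=8)}
step 2: add edge 0-1 (w=1); MST = {0-1(w=1) 1-3(w=8)}
step 3: add edge 0-8 (w=3); MST = {0-1(w=1) 0-8(w=3) 1-3(w=8)}
step 4: add edge 1-2 (w=4); MST = {0-1(w=1) 0-8(w=3) 1-2(w=4) 1-3(w=8)}
step 5: add edge 0-4 (w=7); MST = {0-1(w=1) 0-4(w=7) 0-8(w=3) 1-2(w=4) 1-3(w=8)}
step 6: add edge 4-5 (w=4); MST = {0-1(w=1) 0-4(w=7) 0-8(w=3) 1-2(w=4) 1-3(w=8) 4-5(w=4)}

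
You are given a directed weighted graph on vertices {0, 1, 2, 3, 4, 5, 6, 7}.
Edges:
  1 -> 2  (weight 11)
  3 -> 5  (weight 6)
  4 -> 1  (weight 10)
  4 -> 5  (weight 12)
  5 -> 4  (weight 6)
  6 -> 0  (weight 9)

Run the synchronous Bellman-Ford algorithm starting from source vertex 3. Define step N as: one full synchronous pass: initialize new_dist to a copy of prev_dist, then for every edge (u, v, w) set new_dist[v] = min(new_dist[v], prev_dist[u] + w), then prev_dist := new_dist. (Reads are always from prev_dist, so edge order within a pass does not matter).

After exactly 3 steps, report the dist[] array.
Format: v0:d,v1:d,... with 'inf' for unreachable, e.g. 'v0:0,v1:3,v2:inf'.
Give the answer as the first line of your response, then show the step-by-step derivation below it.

v0:inf,v1:22,v2:inf,v3:0,v4:12,v5:6,v6:inf,v7:inf

step 1: dist = v0:inf,v1:inf,v2:inf,v3:0,v4:inf,v5:6,v6:inf,v7:inf
step 2: dist = v0:inf,v1:inf,v2:inf,v3:0,v4:12,v5:6,v6:inf,v7:inf
step 3: dist = v0:inf,v1:22,v2:inf,v3:0,v4:12,v5:6,v6:inf,v7:inf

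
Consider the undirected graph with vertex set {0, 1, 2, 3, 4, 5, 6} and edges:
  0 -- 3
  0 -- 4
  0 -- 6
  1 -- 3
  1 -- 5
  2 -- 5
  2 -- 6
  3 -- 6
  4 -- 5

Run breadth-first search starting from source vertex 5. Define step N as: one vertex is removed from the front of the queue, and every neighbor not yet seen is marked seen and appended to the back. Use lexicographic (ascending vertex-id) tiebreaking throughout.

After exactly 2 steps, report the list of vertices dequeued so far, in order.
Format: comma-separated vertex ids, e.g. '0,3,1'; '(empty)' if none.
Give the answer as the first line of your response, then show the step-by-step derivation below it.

5,1

step 1: dequeue 5; queue=[1,2,4]; order=5
step 2: dequeue 1; queue=[2,4,3]; order=5,1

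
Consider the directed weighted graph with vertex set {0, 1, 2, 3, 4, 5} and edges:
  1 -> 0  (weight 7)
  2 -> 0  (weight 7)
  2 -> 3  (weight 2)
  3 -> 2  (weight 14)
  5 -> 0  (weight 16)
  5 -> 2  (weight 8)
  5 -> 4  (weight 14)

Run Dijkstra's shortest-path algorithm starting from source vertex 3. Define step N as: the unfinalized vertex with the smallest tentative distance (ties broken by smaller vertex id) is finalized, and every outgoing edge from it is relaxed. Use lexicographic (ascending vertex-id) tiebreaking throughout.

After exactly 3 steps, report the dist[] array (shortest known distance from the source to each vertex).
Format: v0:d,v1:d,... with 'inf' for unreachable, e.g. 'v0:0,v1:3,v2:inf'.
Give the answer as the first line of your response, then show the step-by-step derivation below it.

v0:21,v1:inf,v2:14,v3:0,v4:inf,v5:inf

step 1: dist = v0:inf,v1:inf,v2:14,v3:0,v4:inf,v5:inf
step 2: dist = v0:21,v1:inf,v2:14,v3:0,v4:inf,v5:inf
step 3: dist = v0:21,v1:inf,v2:14,v3:0,v4:inf,v5:inf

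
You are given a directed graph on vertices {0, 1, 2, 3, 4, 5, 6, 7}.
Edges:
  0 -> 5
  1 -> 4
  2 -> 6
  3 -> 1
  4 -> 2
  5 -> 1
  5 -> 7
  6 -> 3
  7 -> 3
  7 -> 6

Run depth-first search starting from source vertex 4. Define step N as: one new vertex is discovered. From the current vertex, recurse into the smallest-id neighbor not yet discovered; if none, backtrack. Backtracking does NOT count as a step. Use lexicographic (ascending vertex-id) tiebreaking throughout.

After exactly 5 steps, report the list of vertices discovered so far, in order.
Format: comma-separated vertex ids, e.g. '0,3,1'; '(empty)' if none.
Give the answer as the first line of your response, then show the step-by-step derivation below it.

4,2,6,3,1

step 1: discover 4; path=4; order=4
step 2: discover 2; path=4>2; order=4,2
step 3: discover 6; path=4>2>6; order=4,2,6
step 4: discover 3; path=4>2>6>3; order=4,2,6,3
step 5: discover 1; path=4>2>6>3>1; order=4,2,6,3,1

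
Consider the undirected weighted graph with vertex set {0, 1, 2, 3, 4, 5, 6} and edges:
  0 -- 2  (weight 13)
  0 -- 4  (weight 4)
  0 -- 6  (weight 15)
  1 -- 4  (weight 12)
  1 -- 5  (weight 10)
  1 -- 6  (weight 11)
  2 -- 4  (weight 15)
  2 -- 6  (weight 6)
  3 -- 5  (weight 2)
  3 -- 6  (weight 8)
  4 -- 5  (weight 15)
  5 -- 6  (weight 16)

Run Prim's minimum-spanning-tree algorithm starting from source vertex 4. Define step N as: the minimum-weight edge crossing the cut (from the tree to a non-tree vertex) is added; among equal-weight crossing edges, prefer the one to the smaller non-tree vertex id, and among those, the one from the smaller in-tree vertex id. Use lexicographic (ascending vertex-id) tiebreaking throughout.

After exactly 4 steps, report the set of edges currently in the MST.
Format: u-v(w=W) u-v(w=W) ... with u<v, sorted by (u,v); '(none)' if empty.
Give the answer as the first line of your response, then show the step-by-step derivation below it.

0-4(w=4) 1-4(w=12) 1-5(w=10) 3-5(w=2)

step 1: add edge 0-4 (w=4); MST = {0-4(w=4)}
step 2: add edge 1-4 (w=12); MST = {0-4(w=4) 1-4(w=12)}
step 3: add edge 1-5 (w=10); MST = {0-4(w=4) 1-4(w=12) 1-5(w=10)}
step 4: add edge 3-5 (w=2); MST = {0-4(w=4) 1-4(w=12) 1-5(w=10) 3-5(w=2)}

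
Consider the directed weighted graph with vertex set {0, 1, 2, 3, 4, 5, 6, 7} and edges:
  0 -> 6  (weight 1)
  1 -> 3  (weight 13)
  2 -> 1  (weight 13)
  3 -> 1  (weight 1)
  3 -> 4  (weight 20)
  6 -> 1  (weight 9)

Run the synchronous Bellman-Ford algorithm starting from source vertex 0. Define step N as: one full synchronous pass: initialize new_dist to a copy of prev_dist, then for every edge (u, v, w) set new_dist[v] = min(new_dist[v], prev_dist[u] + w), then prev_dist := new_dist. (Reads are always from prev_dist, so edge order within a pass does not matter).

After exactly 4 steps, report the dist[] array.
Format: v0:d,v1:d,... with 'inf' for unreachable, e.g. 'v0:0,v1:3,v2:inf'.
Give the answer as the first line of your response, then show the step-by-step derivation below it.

v0:0,v1:10,v2:inf,v3:23,v4:43,v5:inf,v6:1,v7:inf

step 1: dist = v0:0,v1:inf,v2:inf,v3:inf,v4:inf,v5:inf,v6:1,v7:inf
step 2: dist = v0:0,v1:10,v2:inf,v3:inf,v4:inf,v5:inf,v6:1,v7:inf
step 3: dist = v0:0,v1:10,v2:inf,v3:23,v4:inf,v5:inf,v6:1,v7:inf
step 4: dist = v0:0,v1:10,v2:inf,v3:23,v4:43,v5:inf,v6:1,v7:inf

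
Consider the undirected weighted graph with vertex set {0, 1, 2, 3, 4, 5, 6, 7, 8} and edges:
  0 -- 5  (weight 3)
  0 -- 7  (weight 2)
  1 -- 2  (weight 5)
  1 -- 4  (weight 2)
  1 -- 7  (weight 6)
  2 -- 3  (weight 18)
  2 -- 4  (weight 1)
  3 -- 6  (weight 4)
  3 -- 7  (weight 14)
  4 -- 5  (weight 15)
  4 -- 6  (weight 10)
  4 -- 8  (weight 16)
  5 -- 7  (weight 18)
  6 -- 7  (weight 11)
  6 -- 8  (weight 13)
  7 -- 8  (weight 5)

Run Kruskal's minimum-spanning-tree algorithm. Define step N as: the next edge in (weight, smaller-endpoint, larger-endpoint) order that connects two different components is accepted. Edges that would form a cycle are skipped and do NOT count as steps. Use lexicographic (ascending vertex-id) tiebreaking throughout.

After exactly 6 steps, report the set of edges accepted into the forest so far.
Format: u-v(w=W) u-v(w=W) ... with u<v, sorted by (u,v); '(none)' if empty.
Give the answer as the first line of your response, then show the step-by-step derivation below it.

0-5(w=3) 0-7(w=2) 1-4(w=2) 2-4(w=1) 3-6(w=4) 7-8(w=5)

step 1: add edge 2-4 (w=1); MST = {2-4(w=1)}
step 2: add edge 0-7 (w=2); MST = {0-7(w=2) 2-4(w=1)}
step 3: add edge 1-4 (w=2); MST = {0-7(w=2) 1-4(w=2) 2-4(w=1)}
step 4: add edge 0-5 (w=3); MST = {0-5(w=3) 0-7(w=2) 1-4(w=2) 2-4(w=1)}
step 5: add edge 3-6 (w=4); MST = {0-5(w=3) 0-7(w=2) 1-4(w=2) 2-4(w=1) 3-6(w=4)}
step 6: add edge 7-8 (w=5); MST = {0-5(w=3) 0-7(w=2) 1-4(w=2) 2-4(w=1) 3-6(w=4) 7-8(w=5)}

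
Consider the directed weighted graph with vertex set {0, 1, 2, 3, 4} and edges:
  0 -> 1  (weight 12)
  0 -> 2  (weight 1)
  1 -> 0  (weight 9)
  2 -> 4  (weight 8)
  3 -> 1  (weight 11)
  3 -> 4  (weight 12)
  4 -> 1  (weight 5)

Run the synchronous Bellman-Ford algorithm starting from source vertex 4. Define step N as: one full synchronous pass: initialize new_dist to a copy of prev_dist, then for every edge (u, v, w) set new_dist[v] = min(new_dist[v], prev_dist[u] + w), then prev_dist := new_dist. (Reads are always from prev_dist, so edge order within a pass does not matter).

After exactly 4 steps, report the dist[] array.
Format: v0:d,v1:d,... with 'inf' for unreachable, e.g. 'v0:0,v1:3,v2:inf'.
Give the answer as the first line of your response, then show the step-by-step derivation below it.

v0:14,v1:5,v2:15,v3:inf,v4:0

step 1: dist = v0:inf,v1:5,v2:inf,v3:inf,v4:0
step 2: dist = v0:14,v1:5,v2:inf,v3:inf,v4:0
step 3: dist = v0:14,v1:5,v2:15,v3:inf,v4:0
step 4: dist = v0:14,v1:5,v2:15,v3:inf,v4:0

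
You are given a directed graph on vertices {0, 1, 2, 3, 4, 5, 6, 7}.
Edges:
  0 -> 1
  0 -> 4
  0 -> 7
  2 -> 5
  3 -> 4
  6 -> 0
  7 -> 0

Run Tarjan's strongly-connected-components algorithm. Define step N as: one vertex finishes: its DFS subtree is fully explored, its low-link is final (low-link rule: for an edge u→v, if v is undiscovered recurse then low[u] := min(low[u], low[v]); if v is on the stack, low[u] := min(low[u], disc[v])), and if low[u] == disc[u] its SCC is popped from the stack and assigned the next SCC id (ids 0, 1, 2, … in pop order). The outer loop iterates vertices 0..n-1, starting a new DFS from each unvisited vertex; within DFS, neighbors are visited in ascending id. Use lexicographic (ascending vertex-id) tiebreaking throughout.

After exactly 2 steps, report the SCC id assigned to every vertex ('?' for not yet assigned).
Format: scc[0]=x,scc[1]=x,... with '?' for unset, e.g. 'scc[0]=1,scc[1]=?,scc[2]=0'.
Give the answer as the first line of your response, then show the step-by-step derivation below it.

scc[0]=?,scc[1]=0,scc[2]=?,scc[3]=?,scc[4]=1,scc[5]=?,scc[6]=?,scc[7]=?

step 1: low=(low[0]=0,low[1]=1,low[2]=?,low[3]=?,low[4]=?,low[5]=?,low[6]=?,low[7]=?); scc=(scc[0]=?,scc[1]=0,scc[2]=?,scc[3]=?,scc[4]=?,scc[5]=?,scc[6]=?,scc[7]=?)
step 2: low=(low[0]=0,low[1]=1,low[2]=?,low[3]=?,low[4]=2,low[5]=?,low[6]=?,low[7]=?); scc=(scc[0]=?,scc[1]=0,scc[2]=?,scc[3]=?,scc[4]=1,scc[5]=?,scc[6]=?,scc[7]=?)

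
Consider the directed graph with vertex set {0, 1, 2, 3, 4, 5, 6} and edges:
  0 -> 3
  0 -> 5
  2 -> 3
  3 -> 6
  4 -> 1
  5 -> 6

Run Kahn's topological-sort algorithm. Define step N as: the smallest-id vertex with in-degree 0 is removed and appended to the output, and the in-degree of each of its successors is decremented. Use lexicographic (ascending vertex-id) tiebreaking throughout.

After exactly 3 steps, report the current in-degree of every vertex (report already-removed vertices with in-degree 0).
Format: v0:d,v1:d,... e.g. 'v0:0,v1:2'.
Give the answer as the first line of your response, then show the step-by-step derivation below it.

v0:0,v1:1,v2:0,v3:0,v4:0,v5:0,v6:1

step 1: output 0; order=[0]; indeg=(0,1,0,1,0,0,2)
step 2: output 2; order=[0,2]; indeg=(0,1,0,0,0,0,2)
step 3: output 3; order=[0,2,3]; indeg=(0,1,0,0,0,0,1)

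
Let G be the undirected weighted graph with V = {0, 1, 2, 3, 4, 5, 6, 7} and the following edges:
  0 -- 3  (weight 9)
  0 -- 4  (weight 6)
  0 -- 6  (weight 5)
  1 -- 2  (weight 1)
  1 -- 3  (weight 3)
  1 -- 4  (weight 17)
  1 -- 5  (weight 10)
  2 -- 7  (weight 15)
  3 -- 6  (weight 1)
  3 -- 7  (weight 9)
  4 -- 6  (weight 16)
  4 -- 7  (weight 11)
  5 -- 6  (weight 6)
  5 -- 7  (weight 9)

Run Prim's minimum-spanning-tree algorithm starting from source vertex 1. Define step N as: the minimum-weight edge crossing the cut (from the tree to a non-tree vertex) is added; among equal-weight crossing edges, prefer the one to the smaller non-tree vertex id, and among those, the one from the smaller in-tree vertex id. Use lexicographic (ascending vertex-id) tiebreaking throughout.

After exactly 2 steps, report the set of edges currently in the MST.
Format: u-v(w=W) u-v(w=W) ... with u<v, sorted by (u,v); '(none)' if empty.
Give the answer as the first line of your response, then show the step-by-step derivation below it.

1-2(w=1) 1-3(w=3)

step 1: add edge 1-2 (w=1); MST = {1-2(w=1)}
step 2: add edge 1-3 (w=3); MST = {1-2(w=1) 1-3(w=3)}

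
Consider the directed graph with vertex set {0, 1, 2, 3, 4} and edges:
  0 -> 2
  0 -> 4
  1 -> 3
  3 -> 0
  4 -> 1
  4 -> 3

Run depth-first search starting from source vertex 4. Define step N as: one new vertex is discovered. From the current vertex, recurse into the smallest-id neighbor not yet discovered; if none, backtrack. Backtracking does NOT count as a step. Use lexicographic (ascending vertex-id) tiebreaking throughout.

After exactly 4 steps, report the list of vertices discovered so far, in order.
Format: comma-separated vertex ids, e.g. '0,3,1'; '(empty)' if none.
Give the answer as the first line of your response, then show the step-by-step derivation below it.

4,1,3,0

step 1: discover 4; path=4; order=4
step 2: discover 1; path=4>1; order=4,1
step 3: discover 3; path=4>1>3; order=4,1,3
step 4: discover 0; path=4>1>3>0; order=4,1,3,0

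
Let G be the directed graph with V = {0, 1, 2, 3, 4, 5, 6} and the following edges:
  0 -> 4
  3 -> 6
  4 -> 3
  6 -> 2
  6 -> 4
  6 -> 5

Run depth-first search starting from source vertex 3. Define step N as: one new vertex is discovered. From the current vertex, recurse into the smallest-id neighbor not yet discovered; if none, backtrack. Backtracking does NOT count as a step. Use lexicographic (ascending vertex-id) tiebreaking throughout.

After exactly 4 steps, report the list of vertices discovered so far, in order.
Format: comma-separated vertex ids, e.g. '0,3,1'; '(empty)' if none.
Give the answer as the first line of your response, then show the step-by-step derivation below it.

3,6,2,4

step 1: discover 3; path=3; order=3
step 2: discover 6; path=3>6; order=3,6
step 3: discover 2; path=3>6>2; order=3,6,2
step 4: discover 4; path=3>6>4; order=3,6,2,4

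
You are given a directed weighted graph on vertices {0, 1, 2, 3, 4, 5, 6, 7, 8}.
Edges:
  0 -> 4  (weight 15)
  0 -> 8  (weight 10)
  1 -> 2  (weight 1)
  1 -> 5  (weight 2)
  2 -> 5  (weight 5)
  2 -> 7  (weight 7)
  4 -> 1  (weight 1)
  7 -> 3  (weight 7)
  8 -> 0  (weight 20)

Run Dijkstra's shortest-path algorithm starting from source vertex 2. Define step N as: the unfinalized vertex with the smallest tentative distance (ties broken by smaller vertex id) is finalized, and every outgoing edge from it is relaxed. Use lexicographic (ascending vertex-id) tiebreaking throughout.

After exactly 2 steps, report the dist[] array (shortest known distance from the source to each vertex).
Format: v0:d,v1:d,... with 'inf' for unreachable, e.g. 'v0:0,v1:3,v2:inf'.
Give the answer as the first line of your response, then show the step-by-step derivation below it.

v0:inf,v1:inf,v2:0,v3:inf,v4:inf,v5:5,v6:inf,v7:7,v8:inf

step 1: dist = v0:inf,v1:inf,v2:0,v3:inf,v4:inf,v5:5,v6:inf,v7:7,v8:inf
step 2: dist = v0:inf,v1:inf,v2:0,v3:inf,v4:inf,v5:5,v6:inf,v7:7,v8:inf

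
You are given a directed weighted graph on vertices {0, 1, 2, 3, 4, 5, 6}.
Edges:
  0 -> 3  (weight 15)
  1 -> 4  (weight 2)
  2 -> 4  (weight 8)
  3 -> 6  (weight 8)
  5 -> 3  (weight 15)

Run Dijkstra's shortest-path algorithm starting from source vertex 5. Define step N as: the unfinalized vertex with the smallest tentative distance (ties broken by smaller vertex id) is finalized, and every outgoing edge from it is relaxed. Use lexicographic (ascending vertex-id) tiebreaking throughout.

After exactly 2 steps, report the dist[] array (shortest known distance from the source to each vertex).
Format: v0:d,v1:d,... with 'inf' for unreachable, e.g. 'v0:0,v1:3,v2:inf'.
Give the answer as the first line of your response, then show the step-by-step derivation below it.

v0:inf,v1:inf,v2:inf,v3:15,v4:inf,v5:0,v6:23

step 1: dist = v0:inf,v1:inf,v2:inf,v3:15,v4:inf,v5:0,v6:inf
step 2: dist = v0:inf,v1:inf,v2:inf,v3:15,v4:inf,v5:0,v6:23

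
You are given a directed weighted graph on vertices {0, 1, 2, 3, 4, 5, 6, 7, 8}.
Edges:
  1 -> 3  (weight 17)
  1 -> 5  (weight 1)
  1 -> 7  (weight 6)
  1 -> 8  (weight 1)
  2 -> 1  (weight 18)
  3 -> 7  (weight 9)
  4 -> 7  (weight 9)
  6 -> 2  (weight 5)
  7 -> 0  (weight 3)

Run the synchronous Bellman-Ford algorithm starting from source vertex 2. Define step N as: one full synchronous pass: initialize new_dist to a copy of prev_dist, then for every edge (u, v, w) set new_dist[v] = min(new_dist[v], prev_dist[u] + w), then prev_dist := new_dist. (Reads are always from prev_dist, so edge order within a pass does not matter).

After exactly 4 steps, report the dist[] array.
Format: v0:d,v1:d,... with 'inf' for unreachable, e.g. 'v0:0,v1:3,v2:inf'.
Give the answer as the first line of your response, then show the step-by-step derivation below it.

v0:27,v1:18,v2:0,v3:35,v4:inf,v5:19,v6:inf,v7:24,v8:19

step 1: dist = v0:inf,v1:18,v2:0,v3:inf,v4:inf,v5:inf,v6:inf,v7:inf,v8:inf
step 2: dist = v0:inf,v1:18,v2:0,v3:35,v4:inf,v5:19,v6:inf,v7:24,v8:19
step 3: dist = v0:27,v1:18,v2:0,v3:35,v4:inf,v5:19,v6:inf,v7:24,v8:19
step 4: dist = v0:27,v1:18,v2:0,v3:35,v4:inf,v5:19,v6:inf,v7:24,v8:19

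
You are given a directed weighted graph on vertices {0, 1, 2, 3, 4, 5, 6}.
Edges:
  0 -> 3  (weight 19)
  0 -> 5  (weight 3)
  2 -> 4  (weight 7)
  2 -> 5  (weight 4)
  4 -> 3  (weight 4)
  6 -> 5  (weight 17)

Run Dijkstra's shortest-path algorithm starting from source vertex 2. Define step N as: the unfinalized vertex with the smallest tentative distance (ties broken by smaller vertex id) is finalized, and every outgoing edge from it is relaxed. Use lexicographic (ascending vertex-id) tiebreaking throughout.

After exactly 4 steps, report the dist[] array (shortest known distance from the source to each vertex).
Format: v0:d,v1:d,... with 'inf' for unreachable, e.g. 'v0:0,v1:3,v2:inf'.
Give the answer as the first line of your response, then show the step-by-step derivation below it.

v0:inf,v1:inf,v2:0,v3:11,v4:7,v5:4,v6:inf

step 1: dist = v0:inf,v1:inf,v2:0,v3:inf,v4:7,v5:4,v6:inf
step 2: dist = v0:inf,v1:inf,v2:0,v3:inf,v4:7,v5:4,v6:inf
step 3: dist = v0:inf,v1:inf,v2:0,v3:11,v4:7,v5:4,v6:inf
step 4: dist = v0:inf,v1:inf,v2:0,v3:11,v4:7,v5:4,v6:inf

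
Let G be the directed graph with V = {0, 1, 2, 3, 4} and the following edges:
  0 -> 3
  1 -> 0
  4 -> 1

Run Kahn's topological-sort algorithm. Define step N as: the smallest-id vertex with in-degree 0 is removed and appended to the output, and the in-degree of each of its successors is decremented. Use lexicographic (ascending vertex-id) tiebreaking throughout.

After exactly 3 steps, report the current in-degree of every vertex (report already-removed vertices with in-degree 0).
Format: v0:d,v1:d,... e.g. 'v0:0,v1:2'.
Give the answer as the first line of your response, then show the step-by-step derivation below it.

v0:0,v1:0,v2:0,v3:1,v4:0

step 1: output 2; order=[2]; indeg=(1,1,0,1,0)
step 2: output 4; order=[2,4]; indeg=(1,0,0,1,0)
step 3: output 1; order=[2,4,1]; indeg=(0,0,0,1,0)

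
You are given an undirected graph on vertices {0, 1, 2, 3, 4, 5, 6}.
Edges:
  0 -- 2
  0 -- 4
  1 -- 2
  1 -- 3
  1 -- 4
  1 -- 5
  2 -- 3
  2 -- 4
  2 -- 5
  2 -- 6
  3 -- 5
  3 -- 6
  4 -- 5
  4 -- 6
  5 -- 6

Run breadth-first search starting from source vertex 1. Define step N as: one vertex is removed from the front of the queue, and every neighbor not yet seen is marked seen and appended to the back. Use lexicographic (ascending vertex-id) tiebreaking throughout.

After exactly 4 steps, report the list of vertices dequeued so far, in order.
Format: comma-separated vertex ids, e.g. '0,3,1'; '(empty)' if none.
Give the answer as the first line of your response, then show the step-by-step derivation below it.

1,2,3,4

step 1: dequeue 1; queue=[2,3,4,5]; order=1
step 2: dequeue 2; queue=[3,4,5,0,6]; order=1,2
step 3: dequeue 3; queue=[4,5,0,6]; order=1,2,3
step 4: dequeue 4; queue=[5,0,6]; order=1,2,3,4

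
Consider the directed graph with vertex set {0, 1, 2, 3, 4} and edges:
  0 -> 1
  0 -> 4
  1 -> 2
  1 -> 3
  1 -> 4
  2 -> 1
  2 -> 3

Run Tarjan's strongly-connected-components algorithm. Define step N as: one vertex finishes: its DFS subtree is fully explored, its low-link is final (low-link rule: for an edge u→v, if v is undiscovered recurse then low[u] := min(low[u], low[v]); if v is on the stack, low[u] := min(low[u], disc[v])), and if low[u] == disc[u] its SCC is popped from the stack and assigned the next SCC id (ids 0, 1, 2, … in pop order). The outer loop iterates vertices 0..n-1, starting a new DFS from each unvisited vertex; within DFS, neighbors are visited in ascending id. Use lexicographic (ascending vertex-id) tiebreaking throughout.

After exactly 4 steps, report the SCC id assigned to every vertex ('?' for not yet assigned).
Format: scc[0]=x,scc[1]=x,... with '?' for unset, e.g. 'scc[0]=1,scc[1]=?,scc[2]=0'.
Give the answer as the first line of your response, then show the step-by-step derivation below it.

scc[0]=?,scc[1]=2,scc[2]=2,scc[3]=0,scc[4]=1

step 1: low=(low[0]=0,low[1]=1,low[2]=1,low[3]=3,low[4]=?); scc=(scc[0]=?,scc[1]=?,scc[2]=?,scc[3]=0,scc[4]=?)
step 2: low=(low[0]=0,low[1]=1,low[2]=1,low[3]=3,low[4]=?); scc=(scc[0]=?,scc[1]=?,scc[2]=?,scc[3]=0,scc[4]=?)
step 3: low=(low[0]=0,low[1]=1,low[2]=1,low[3]=3,low[4]=4); scc=(scc[0]=?,scc[1]=?,scc[2]=?,scc[3]=0,scc[4]=1)
step 4: low=(low[0]=0,low[1]=1,low[2]=1,low[3]=3,low[4]=4); scc=(scc[0]=?,scc[1]=2,scc[2]=2,scc[3]=0,scc[4]=1)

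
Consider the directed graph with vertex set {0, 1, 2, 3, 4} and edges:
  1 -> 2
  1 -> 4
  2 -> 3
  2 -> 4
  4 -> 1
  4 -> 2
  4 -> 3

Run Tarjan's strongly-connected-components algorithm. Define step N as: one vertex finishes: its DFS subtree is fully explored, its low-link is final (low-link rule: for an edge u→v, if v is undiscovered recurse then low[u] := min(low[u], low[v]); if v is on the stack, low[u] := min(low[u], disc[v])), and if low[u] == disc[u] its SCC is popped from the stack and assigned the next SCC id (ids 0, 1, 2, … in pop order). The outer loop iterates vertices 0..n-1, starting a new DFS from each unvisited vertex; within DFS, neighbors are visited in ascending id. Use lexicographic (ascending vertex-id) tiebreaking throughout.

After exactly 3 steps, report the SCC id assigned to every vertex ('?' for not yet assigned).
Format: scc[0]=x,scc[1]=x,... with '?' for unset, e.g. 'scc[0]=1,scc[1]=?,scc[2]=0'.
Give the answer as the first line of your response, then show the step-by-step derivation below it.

scc[0]=0,scc[1]=?,scc[2]=?,scc[3]=1,scc[4]=?

step 1: low=(low[0]=0,low[1]=?,low[2]=?,low[3]=?,low[4]=?); scc=(scc[0]=0,scc[1]=?,scc[2]=?,scc[3]=?,scc[4]=?)
step 2: low=(low[0]=0,low[1]=1,low[2]=2,low[3]=3,low[4]=?); scc=(scc[0]=0,scc[1]=?,scc[2]=?,scc[3]=1,scc[4]=?)
step 3: low=(low[0]=0,low[1]=1,low[2]=2,low[3]=3,low[4]=1); scc=(scc[0]=0,scc[1]=?,scc[2]=?,scc[3]=1,scc[4]=?)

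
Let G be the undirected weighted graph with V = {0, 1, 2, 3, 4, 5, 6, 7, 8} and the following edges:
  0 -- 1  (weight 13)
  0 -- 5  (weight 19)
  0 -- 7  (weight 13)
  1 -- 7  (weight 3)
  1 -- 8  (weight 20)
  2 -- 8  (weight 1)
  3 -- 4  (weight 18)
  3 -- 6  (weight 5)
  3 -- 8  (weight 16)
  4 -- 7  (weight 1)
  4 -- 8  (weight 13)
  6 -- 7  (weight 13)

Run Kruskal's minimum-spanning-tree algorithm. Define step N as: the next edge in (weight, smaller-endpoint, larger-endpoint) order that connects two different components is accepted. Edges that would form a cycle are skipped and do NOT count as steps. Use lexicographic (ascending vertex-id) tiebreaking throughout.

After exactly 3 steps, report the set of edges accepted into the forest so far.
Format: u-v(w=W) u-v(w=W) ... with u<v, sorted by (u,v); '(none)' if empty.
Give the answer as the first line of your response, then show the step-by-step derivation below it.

1-7(w=3) 2-8(w=1) 4-7(w=1)

step 1: add edge 2-8 (w=1); MST = {2-8(w=1)}
step 2: add edge 4-7 (w=1); MST = {2-8(w=1) 4-7(w=1)}
step 3: add edge 1-7 (w=3); MST = {1-7(w=3) 2-8(w=1) 4-7(w=1)}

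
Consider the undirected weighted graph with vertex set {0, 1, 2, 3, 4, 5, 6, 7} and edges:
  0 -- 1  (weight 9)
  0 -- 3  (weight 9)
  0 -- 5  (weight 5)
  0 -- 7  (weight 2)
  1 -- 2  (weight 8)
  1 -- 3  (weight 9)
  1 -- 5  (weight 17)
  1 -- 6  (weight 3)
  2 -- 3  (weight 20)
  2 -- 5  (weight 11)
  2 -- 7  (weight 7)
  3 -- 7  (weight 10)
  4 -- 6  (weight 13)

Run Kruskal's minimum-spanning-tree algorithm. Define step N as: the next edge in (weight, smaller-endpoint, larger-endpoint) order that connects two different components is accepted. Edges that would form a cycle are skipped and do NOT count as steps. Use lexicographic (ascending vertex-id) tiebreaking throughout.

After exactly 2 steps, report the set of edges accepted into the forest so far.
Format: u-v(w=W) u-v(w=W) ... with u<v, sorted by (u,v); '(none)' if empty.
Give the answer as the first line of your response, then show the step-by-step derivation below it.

0-7(w=2) 1-6(w=3)

step 1: add edge 0-7 (w=2); MST = {0-7(w=2)}
step 2: add edge 1-6 (w=3); MST = {0-7(w=2) 1-6(w=3)}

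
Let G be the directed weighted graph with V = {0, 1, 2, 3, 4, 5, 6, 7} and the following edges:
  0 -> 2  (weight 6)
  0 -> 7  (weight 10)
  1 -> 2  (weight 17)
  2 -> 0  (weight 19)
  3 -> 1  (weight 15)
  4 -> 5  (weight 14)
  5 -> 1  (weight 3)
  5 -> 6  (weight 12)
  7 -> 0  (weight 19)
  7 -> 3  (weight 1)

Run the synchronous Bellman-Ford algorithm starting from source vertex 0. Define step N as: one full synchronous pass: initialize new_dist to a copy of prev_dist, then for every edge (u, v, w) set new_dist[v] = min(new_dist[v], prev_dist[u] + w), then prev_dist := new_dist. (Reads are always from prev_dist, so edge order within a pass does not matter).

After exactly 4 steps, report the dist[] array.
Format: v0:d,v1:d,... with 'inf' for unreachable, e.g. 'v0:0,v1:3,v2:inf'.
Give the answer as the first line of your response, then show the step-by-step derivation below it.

v0:0,v1:26,v2:6,v3:11,v4:inf,v5:inf,v6:inf,v7:10

step 1: dist = v0:0,v1:inf,v2:6,v3:inf,v4:inf,v5:inf,v6:inf,v7:10
step 2: dist = v0:0,v1:inf,v2:6,v3:11,v4:inf,v5:inf,v6:inf,v7:10
step 3: dist = v0:0,v1:26,v2:6,v3:11,v4:inf,v5:inf,v6:inf,v7:10
step 4: dist = v0:0,v1:26,v2:6,v3:11,v4:inf,v5:inf,v6:inf,v7:10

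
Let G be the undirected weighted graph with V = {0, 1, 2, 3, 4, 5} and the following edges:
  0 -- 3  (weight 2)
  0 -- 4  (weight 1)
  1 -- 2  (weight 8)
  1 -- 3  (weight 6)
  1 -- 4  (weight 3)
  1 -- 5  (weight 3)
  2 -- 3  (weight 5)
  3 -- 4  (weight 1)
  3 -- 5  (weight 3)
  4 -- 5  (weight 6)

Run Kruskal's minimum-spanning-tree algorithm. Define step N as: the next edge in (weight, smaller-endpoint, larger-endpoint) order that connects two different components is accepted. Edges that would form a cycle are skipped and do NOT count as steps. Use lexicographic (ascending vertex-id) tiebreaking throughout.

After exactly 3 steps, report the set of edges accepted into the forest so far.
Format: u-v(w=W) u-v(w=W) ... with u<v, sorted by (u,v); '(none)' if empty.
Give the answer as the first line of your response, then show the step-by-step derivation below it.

0-4(w=1) 1-4(w=3) 3-4(w=1)

step 1: add edge 0-4 (w=1); MST = {0-4(w=1)}
step 2: add edge 3-4 (w=1); MST = {0-4(w=1) 3-4(w=1)}
step 3: add edge 1-4 (w=3); MST = {0-4(w=1) 1-4(w=3) 3-4(w=1)}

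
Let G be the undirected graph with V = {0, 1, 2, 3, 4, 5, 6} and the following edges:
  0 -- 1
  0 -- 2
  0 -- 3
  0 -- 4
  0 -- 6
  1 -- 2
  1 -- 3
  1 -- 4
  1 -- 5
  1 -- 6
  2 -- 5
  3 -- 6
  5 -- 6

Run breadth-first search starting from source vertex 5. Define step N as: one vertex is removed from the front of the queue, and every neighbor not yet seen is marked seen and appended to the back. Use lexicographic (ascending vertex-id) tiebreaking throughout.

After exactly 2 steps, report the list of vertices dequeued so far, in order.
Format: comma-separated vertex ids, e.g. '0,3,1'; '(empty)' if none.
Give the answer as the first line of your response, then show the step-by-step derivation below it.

5,1

step 1: dequeue 5; queue=[1,2,6]; order=5
step 2: dequeue 1; queue=[2,6,0,3,4]; order=5,1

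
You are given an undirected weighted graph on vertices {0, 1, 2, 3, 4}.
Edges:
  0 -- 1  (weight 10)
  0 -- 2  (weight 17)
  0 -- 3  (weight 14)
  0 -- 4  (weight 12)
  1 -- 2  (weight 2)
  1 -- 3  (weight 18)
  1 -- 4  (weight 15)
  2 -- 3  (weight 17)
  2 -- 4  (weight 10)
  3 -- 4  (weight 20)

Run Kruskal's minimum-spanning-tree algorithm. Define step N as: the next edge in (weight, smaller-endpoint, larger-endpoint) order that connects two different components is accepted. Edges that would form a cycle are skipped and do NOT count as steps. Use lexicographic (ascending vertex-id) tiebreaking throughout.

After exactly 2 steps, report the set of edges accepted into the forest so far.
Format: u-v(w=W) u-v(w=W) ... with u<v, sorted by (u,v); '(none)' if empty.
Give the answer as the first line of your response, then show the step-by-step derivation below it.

0-1(w=10) 1-2(w=2)

step 1: add edge 1-2 (w=2); MST = {1-2(w=2)}
step 2: add edge 0-1 (w=10); MST = {0-1(w=10) 1-2(w=2)}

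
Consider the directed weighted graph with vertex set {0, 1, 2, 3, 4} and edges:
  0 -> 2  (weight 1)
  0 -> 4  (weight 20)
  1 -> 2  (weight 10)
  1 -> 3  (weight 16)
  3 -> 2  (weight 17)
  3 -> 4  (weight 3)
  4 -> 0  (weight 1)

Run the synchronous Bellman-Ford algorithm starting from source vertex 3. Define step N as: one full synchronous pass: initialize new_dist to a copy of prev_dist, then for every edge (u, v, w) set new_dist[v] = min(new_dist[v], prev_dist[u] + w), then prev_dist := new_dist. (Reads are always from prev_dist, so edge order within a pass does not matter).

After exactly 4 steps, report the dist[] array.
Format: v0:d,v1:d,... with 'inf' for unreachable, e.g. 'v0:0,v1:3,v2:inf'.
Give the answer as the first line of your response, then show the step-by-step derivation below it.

v0:4,v1:inf,v2:5,v3:0,v4:3

step 1: dist = v0:inf,v1:inf,v2:17,v3:0,v4:3
step 2: dist = v0:4,v1:inf,v2:17,v3:0,v4:3
step 3: dist = v0:4,v1:inf,v2:5,v3:0,v4:3
step 4: dist = v0:4,v1:inf,v2:5,v3:0,v4:3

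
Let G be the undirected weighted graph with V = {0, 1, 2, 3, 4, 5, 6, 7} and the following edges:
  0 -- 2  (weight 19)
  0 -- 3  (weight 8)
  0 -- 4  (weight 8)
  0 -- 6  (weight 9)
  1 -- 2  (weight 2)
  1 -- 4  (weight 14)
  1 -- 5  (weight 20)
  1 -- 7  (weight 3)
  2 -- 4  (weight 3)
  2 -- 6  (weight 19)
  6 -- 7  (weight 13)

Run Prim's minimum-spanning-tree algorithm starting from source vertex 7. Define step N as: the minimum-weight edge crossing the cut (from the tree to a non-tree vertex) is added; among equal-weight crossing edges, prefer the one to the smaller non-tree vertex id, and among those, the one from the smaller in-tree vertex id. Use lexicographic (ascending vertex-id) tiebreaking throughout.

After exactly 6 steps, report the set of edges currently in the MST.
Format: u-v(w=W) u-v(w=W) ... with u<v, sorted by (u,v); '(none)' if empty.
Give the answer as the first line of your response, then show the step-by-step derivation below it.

0-3(w=8) 0-4(w=8) 0-6(w=9) 1-2(w=2) 1-7(w=3) 2-4(w=3)

step 1: add edge 1-7 (w=3); MST = {1-7(w=3)}
step 2: add edge 1-2 (w=2); MST = {1-2(w=2) 1-7(w=3)}
step 3: add edge 2-4 (w=3); MST = {1-2(w=2) 1-7(w=3) 2-4(w=3)}
step 4: add edge 0-4 (w=8); MST = {0-4(w=8) 1-2(w=2) 1-7(w=3) 2-4(w=3)}
step 5: add edge 0-3 (w=8); MST = {0-3(w=8) 0-4(w=8) 1-2(w=2) 1-7(w=3) 2-4(w=3)}
step 6: add edge 0-6 (w=9); MST = {0-3(w=8) 0-4(w=8) 0-6(w=9) 1-2(w=2) 1-7(w=3) 2-4(w=3)}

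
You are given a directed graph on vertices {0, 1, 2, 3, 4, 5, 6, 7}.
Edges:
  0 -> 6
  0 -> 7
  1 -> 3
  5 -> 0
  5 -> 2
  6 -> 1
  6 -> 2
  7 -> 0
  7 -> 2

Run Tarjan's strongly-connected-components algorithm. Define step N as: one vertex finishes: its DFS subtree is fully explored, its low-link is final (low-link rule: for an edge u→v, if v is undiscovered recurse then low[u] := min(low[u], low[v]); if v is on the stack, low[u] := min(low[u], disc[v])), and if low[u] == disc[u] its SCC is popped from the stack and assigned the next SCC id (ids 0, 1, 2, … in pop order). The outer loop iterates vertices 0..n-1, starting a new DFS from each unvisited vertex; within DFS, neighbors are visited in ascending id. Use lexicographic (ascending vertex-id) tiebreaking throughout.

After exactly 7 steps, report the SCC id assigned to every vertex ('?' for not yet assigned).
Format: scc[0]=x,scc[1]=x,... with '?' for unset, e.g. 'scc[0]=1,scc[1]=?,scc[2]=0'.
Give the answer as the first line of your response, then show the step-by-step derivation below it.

scc[0]=4,scc[1]=1,scc[2]=2,scc[3]=0,scc[4]=5,scc[5]=?,scc[6]=3,scc[7]=4

step 1: low=(low[0]=0,low[1]=2,low[2]=?,low[3]=3,low[4]=?,low[5]=?,low[6]=1,low[7]=?); scc=(scc[0]=?,scc[1]=?,scc[2]=?,scc[3]=0,scc[4]=?,scc[5]=?,scc[6]=?,scc[7]=?)
step 2: low=(low[0]=0,low[1]=2,low[2]=?,low[3]=3,low[4]=?,low[5]=?,low[6]=1,low[7]=?); scc=(scc[0]=?,scc[1]=1,scc[2]=?,scc[3]=0,scc[4]=?,scc[5]=?,scc[6]=?,scc[7]=?)
step 3: low=(low[0]=0,low[1]=2,low[2]=4,low[3]=3,low[4]=?,low[5]=?,low[6]=1,low[7]=?); scc=(scc[0]=?,scc[1]=1,scc[2]=2,scc[3]=0,scc[4]=?,scc[5]=?,scc[6]=?,scc[7]=?)
step 4: low=(low[0]=0,low[1]=2,low[2]=4,low[3]=3,low[4]=?,low[5]=?,low[6]=1,low[7]=?); scc=(scc[0]=?,scc[1]=1,scc[2]=2,scc[3]=0,scc[4]=?,scc[5]=?,scc[6]=3,scc[7]=?)
step 5: low=(low[0]=0,low[1]=2,low[2]=4,low[3]=3,low[4]=?,low[5]=?,low[6]=1,low[7]=0); scc=(scc[0]=?,scc[1]=1,scc[2]=2,scc[3]=0,scc[4]=?,scc[5]=?,scc[6]=3,scc[7]=?)
step 6: low=(low[0]=0,low[1]=2,low[2]=4,low[3]=3,low[4]=?,low[5]=?,low[6]=1,low[7]=0); scc=(scc[0]=4,scc[1]=1,scc[2]=2,scc[3]=0,scc[4]=?,scc[5]=?,scc[6]=3,scc[7]=4)
step 7: low=(low[0]=0,low[1]=2,low[2]=4,low[3]=3,low[4]=6,low[5]=?,low[6]=1,low[7]=0); scc=(scc[0]=4,scc[1]=1,scc[2]=2,scc[3]=0,scc[4]=5,scc[5]=?,scc[6]=3,scc[7]=4)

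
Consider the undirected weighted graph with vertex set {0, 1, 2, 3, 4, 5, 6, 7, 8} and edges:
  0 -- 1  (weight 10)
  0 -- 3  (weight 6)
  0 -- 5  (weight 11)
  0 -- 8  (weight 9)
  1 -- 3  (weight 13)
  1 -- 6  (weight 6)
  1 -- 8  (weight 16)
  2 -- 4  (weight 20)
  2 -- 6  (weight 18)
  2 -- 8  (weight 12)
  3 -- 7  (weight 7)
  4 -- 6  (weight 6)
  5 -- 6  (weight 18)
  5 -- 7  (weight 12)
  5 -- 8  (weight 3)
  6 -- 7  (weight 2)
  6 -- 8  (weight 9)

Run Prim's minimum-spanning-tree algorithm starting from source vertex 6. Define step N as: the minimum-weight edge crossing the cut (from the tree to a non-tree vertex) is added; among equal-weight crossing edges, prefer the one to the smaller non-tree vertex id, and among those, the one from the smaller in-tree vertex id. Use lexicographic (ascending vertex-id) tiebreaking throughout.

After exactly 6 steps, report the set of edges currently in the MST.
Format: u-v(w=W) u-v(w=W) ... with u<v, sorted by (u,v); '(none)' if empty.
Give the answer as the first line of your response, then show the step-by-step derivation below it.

0-3(w=6) 0-8(w=9) 1-6(w=6) 3-7(w=7) 4-6(w=6) 6-7(w=2)

step 1: add edge 6-7 (w=2); MST = {6-7(w=2)}
step 2: add edge 1-6 (w=6); MST = {1-6(w=6) 6-7(w=2)}
step 3: add edge 4-6 (w=6); MST = {1-6(w=6) 4-6(w=6) 6-7(w=2)}
step 4: add edge 3-7 (w=7); MST = {1-6(w=6) 3-7(w=7) 4-6(w=6) 6-7(w=2)}
step 5: add edge 0-3 (w=6); MST = {0-3(w=6) 1-6(w=6) 3-7(w=7) 4-6(w=6) 6-7(w=2)}
step 6: add edge 0-8 (w=9); MST = {0-3(w=6) 0-8(w=9) 1-6(w=6) 3-7(w=7) 4-6(w=6) 6-7(w=2)}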